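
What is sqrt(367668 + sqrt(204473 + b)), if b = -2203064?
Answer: sqrt(367668 + I*sqrt(1998591)) ≈ 606.36 + 1.166*I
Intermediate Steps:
sqrt(367668 + sqrt(204473 + b)) = sqrt(367668 + sqrt(204473 - 2203064)) = sqrt(367668 + sqrt(-1998591)) = sqrt(367668 + I*sqrt(1998591))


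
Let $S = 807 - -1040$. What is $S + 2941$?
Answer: $4788$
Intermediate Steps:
$S = 1847$ ($S = 807 + 1040 = 1847$)
$S + 2941 = 1847 + 2941 = 4788$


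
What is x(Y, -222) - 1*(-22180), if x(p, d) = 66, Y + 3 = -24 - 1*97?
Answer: 22246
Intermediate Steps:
Y = -124 (Y = -3 + (-24 - 1*97) = -3 + (-24 - 97) = -3 - 121 = -124)
x(Y, -222) - 1*(-22180) = 66 - 1*(-22180) = 66 + 22180 = 22246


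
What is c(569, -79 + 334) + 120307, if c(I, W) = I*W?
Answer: 265402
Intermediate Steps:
c(569, -79 + 334) + 120307 = 569*(-79 + 334) + 120307 = 569*255 + 120307 = 145095 + 120307 = 265402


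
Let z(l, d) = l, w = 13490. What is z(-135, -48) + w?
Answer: 13355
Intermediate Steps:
z(-135, -48) + w = -135 + 13490 = 13355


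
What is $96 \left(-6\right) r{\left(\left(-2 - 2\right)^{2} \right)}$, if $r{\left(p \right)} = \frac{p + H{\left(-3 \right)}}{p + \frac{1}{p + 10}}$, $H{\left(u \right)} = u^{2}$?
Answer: $- \frac{124800}{139} \approx -897.84$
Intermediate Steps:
$r{\left(p \right)} = \frac{9 + p}{p + \frac{1}{10 + p}}$ ($r{\left(p \right)} = \frac{p + \left(-3\right)^{2}}{p + \frac{1}{p + 10}} = \frac{p + 9}{p + \frac{1}{10 + p}} = \frac{9 + p}{p + \frac{1}{10 + p}}$)
$96 \left(-6\right) r{\left(\left(-2 - 2\right)^{2} \right)} = 96 \left(-6\right) \frac{90 + \left(\left(-2 - 2\right)^{2}\right)^{2} + 19 \left(-2 - 2\right)^{2}}{1 + \left(\left(-2 - 2\right)^{2}\right)^{2} + 10 \left(-2 - 2\right)^{2}} = - 576 \frac{90 + \left(\left(-4\right)^{2}\right)^{2} + 19 \left(-4\right)^{2}}{1 + \left(\left(-4\right)^{2}\right)^{2} + 10 \left(-4\right)^{2}} = - 576 \frac{90 + 16^{2} + 19 \cdot 16}{1 + 16^{2} + 10 \cdot 16} = - 576 \frac{90 + 256 + 304}{1 + 256 + 160} = - 576 \cdot \frac{1}{417} \cdot 650 = \left(-576\right) \frac{650}{417} = - \frac{124800}{139}$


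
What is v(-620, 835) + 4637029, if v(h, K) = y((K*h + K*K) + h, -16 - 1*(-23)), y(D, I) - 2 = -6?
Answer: 4637025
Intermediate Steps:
y(D, I) = -4 (y(D, I) = 2 - 6 = -4)
v(h, K) = -4
v(-620, 835) + 4637029 = -4 + 4637029 = 4637025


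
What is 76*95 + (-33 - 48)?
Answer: 7139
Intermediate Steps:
76*95 + (-33 - 48) = 7220 - 81 = 7139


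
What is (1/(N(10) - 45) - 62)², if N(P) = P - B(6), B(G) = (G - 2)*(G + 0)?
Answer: 13388281/3481 ≈ 3846.1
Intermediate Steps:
B(G) = G*(-2 + G) (B(G) = (-2 + G)*G = G*(-2 + G))
N(P) = -24 + P (N(P) = P - 6*(-2 + 6) = P - 6*4 = P - 1*24 = P - 24 = -24 + P)
(1/(N(10) - 45) - 62)² = (1/((-24 + 10) - 45) - 62)² = (1/(-14 - 45) - 62)² = (1/(-59) - 62)² = (-1/59 - 62)² = (-3659/59)² = 13388281/3481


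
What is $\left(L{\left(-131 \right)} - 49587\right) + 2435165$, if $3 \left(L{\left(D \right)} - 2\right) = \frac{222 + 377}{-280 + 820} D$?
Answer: $\frac{3864561131}{1620} \approx 2.3855 \cdot 10^{6}$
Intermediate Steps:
$L{\left(D \right)} = 2 + \frac{599 D}{1620}$ ($L{\left(D \right)} = 2 + \frac{\frac{222 + 377}{-280 + 820} D}{3} = 2 + \frac{\frac{599}{540} D}{3} = 2 + \frac{599 D}{1620}$)
$\left(L{\left(-131 \right)} - 49587\right) + 2435165 = \left(\left(2 + \frac{599}{1620} \left(-131\right)\right) - 49587\right) + 2435165 = \left(\left(2 - \frac{78469}{1620}\right) - 49587\right) + 2435165 = \left(- \frac{75229}{1620} - 49587\right) + 2435165 = - \frac{80406169}{1620} + 2435165 = \frac{3864561131}{1620}$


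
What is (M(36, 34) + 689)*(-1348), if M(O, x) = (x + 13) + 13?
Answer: -1009652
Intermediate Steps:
M(O, x) = 26 + x (M(O, x) = (13 + x) + 13 = 26 + x)
(M(36, 34) + 689)*(-1348) = ((26 + 34) + 689)*(-1348) = (60 + 689)*(-1348) = 749*(-1348) = -1009652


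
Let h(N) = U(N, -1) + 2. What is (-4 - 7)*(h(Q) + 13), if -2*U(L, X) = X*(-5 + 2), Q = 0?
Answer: -297/2 ≈ -148.50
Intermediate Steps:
U(L, X) = 3*X/2 (U(L, X) = -X*(-5 + 2)/2 = -X*(-3)/2 = -(-3)*X/2 = 3*X/2)
h(N) = ½ (h(N) = (3/2)*(-1) + 2 = -3/2 + 2 = ½)
(-4 - 7)*(h(Q) + 13) = (-4 - 7)*(½ + 13) = -11*27/2 = -297/2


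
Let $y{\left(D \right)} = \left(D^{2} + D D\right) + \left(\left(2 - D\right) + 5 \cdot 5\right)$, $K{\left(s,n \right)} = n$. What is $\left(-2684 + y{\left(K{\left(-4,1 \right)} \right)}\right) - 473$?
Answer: $-3129$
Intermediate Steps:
$y{\left(D \right)} = 27 - D + 2 D^{2}$ ($y{\left(D \right)} = \left(D^{2} + D^{2}\right) + \left(\left(2 - D\right) + 25\right) = 2 D^{2} - \left(-27 + D\right) = 27 - D + 2 D^{2}$)
$\left(-2684 + y{\left(K{\left(-4,1 \right)} \right)}\right) - 473 = \left(-2684 + \left(27 - 1 + 2 \cdot 1^{2}\right)\right) - 473 = \left(-2684 + \left(27 - 1 + 2 \cdot 1\right)\right) - 473 = \left(-2684 + \left(27 - 1 + 2\right)\right) - 473 = \left(-2684 + 28\right) - 473 = -2656 - 473 = -3129$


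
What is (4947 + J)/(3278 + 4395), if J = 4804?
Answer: 9751/7673 ≈ 1.2708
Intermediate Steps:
(4947 + J)/(3278 + 4395) = (4947 + 4804)/(3278 + 4395) = 9751/7673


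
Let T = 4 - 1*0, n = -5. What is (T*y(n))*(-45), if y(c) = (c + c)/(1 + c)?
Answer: -450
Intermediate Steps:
T = 4 (T = 4 + 0 = 4)
y(c) = 2*c/(1 + c) (y(c) = (2*c)/(1 + c) = 2*c/(1 + c))
(T*y(n))*(-45) = (4*(2*(-5)/(1 - 5)))*(-45) = (4*(2*(-5)/(-4)))*(-45) = (4*(2*(-5)*(-¼)))*(-45) = (4*(5/2))*(-45) = 10*(-45) = -450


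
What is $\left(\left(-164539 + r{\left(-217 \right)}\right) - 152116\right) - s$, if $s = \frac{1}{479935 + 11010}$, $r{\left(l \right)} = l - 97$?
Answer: $- \frac{155614345706}{490945} \approx -3.1697 \cdot 10^{5}$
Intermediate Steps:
$r{\left(l \right)} = -97 + l$ ($r{\left(l \right)} = l - 97 = -97 + l$)
$s = \frac{1}{490945} \approx 2.0369 \cdot 10^{-6}$
$\left(\left(-164539 + r{\left(-217 \right)}\right) - 152116\right) - s = \left(\left(-164539 - 314\right) - 152116\right) - \frac{1}{490945} = \left(-164853 - 152116\right) - \frac{1}{490945} = -316969 - \frac{1}{490945} = - \frac{155614345706}{490945}$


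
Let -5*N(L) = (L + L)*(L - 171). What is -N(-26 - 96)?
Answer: 71492/5 ≈ 14298.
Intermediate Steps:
N(L) = -2*L*(-171 + L)/5 (N(L) = -(L + L)*(L - 171)/5 = -2*L*(-171 + L)/5)
-N(-26 - 96) = -2*(-26 - 96)*(171 - (-26 - 96))/5 = -2*(-122)*(171 - 1*(-122))/5 = -2*(-122)*(171 + 122)/5 = -2*(-122)*293/5 = -1*(-71492/5) = 71492/5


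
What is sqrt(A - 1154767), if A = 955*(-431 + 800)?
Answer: 2*I*sqrt(200593) ≈ 895.75*I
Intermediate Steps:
A = 352395 (A = 955*369 = 352395)
sqrt(A - 1154767) = sqrt(352395 - 1154767) = sqrt(-802372) = 2*I*sqrt(200593)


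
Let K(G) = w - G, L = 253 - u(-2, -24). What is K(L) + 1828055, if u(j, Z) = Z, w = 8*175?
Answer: 1829178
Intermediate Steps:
w = 1400
L = 277 (L = 253 - 1*(-24) = 253 + 24 = 277)
K(G) = 1400 - G
K(L) + 1828055 = (1400 - 1*277) + 1828055 = (1400 - 277) + 1828055 = 1123 + 1828055 = 1829178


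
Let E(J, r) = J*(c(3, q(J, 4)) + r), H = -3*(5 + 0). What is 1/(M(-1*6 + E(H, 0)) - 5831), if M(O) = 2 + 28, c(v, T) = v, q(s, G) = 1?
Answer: -1/5801 ≈ -0.00017238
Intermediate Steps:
H = -15 (H = -3*5 = -15)
E(J, r) = J*(3 + r)
M(O) = 30
1/(M(-1*6 + E(H, 0)) - 5831) = 1/(30 - 5831) = 1/(-5801) = -1/5801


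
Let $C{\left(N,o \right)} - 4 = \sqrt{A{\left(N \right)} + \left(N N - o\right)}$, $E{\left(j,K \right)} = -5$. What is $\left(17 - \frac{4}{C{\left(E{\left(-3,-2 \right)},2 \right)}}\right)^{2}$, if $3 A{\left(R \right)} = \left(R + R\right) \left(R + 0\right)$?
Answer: $\frac{1580737}{5041} - \frac{10040 \sqrt{357}}{5041} \approx 275.94$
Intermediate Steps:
$A{\left(R \right)} = \frac{2 R^{2}}{3}$ ($A{\left(R \right)} = \frac{\left(R + R\right) \left(R + 0\right)}{3} = \frac{2 R R}{3} = \frac{2 R^{2}}{3}$)
$C{\left(N,o \right)} = 4 + \sqrt{- o + \frac{5 N^{2}}{3}}$ ($C{\left(N,o \right)} = 4 + \sqrt{\frac{2 N^{2}}{3} + \left(N N - o\right)} = 4 + \sqrt{\frac{2 N^{2}}{3} + \left(N^{2} - o\right)} = 4 + \sqrt{- o + \frac{5 N^{2}}{3}}$)
$\left(17 - \frac{4}{C{\left(E{\left(-3,-2 \right)},2 \right)}}\right)^{2} = \left(17 - \frac{4}{4 + \frac{\sqrt{\left(-9\right) 2 + 15 \left(-5\right)^{2}}}{3}}\right)^{2} = \left(17 - \frac{4}{4 + \frac{\sqrt{-18 + 15 \cdot 25}}{3}}\right)^{2} = \left(17 - \frac{4}{4 + \frac{\sqrt{-18 + 375}}{3}}\right)^{2} = \left(17 - \frac{4}{4 + \frac{\sqrt{357}}{3}}\right)^{2}$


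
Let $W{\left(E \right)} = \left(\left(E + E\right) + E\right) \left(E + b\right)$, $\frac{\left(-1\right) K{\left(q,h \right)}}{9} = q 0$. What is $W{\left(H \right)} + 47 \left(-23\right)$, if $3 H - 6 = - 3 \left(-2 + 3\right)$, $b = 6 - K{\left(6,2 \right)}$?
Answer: $-1060$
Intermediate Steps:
$K{\left(q,h \right)} = 0$ ($K{\left(q,h \right)} = - 9 q 0 = \left(-9\right) 0 = 0$)
$b = 6$ ($b = 6 - 0 = 6 + 0 = 6$)
$H = 1$ ($H = 2 + \frac{\left(-3\right) \left(-2 + 3\right)}{3} = 2 + \frac{\left(-3\right) 1}{3} = 2 + \frac{1}{3} \left(-3\right) = 2 - 1 = 1$)
$W{\left(E \right)} = 3 E \left(6 + E\right)$ ($W{\left(E \right)} = \left(\left(E + E\right) + E\right) \left(E + 6\right) = \left(2 E + E\right) \left(6 + E\right) = 3 E \left(6 + E\right)$)
$W{\left(H \right)} + 47 \left(-23\right) = 3 \cdot 1 \left(6 + 1\right) + 47 \left(-23\right) = 3 \cdot 1 \cdot 7 - 1081 = 21 - 1081 = -1060$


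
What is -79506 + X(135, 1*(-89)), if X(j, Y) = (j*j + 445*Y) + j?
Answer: -100751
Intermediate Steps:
X(j, Y) = j + j² + 445*Y (X(j, Y) = (j² + 445*Y) + j = j + j² + 445*Y)
-79506 + X(135, 1*(-89)) = -79506 + (135 + 135² + 445*(1*(-89))) = -79506 + (135 + 18225 + 445*(-89)) = -79506 + (135 + 18225 - 39605) = -79506 - 21245 = -100751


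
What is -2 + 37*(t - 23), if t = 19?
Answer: -150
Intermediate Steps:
-2 + 37*(t - 23) = -2 + 37*(19 - 23) = -2 + 37*(-4) = -2 - 148 = -150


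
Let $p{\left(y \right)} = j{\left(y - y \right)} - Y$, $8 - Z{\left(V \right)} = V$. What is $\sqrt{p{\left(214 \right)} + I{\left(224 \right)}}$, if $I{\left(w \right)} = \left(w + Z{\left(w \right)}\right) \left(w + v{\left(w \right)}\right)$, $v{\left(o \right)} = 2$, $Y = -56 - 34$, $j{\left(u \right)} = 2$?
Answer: $10 \sqrt{19} \approx 43.589$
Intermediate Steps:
$Y = -90$ ($Y = -56 - 34 = -90$)
$Z{\left(V \right)} = 8 - V$
$p{\left(y \right)} = 92$ ($p{\left(y \right)} = 2 - -90 = 2 + 90 = 92$)
$I{\left(w \right)} = 16 + 8 w$ ($I{\left(w \right)} = \left(w - \left(-8 + w\right)\right) \left(w + 2\right) = 8 \left(2 + w\right) = 16 + 8 w$)
$\sqrt{p{\left(214 \right)} + I{\left(224 \right)}} = \sqrt{92 + \left(16 + 8 \cdot 224\right)} = \sqrt{92 + \left(16 + 1792\right)} = \sqrt{92 + 1808} = \sqrt{1900} = 10 \sqrt{19}$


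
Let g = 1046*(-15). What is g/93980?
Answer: -1569/9398 ≈ -0.16695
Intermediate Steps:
g = -15690
g/93980 = -15690/93980 = -15690*1/93980 = -1569/9398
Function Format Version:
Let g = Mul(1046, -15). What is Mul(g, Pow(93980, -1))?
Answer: Rational(-1569, 9398) ≈ -0.16695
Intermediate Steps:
g = -15690
Mul(g, Pow(93980, -1)) = Mul(-15690, Pow(93980, -1)) = Mul(-15690, Rational(1, 93980)) = Rational(-1569, 9398)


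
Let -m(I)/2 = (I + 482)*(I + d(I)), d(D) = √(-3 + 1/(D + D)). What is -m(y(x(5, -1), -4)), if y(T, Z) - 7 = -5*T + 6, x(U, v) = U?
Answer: -11280 + 235*I*√438/3 ≈ -11280.0 + 1639.4*I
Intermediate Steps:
y(T, Z) = 13 - 5*T (y(T, Z) = 7 + (-5*T + 6) = 7 + (6 - 5*T) = 13 - 5*T)
d(D) = √(-3 + 1/(2*D))
m(I) = -2*(482 + I)*(I + √(-12 + 2/I)/2) (m(I) = -2*(I + 482)*(I + √(-12 + 2/I)/2) = -2*(482 + I)*(I + √(-12 + 2/I)/2))
-m(y(x(5, -1), -4)) = -(-964*(13 - 5*5) - 482*√(-12 + 2/(13 - 5*5)) - 2*(13 - 5*5)² - (13 - 5*5)*√(-12 + 2/(13 - 5*5))) = -(-964*(13 - 25) - 482*√(-12 + 2/(13 - 25)) - 2*(13 - 25)² - (13 - 25)*√(-12 + 2/(13 - 25))) = -(-964*(-12) - 482*√(-12 + 2/(-12)) - 2*(-12)² - 1*(-12)*√(-12 + 2/(-12))) = -(11568 - 482*√(-12 + 2*(-1/12)) - 2*144 - 1*(-12)*√(-12 + 2*(-1/12))) = -(11568 - 482*√(-12 - ⅙) - 288 - 1*(-12)*√(-12 - ⅙)) = -(11568 - 241*I*√438/3 - 288 - 1*(-12)*√(-73/6)) = -(11568 - 241*I*√438/3 - 288 - 1*(-12)*I*√438/6) = -(11568 - 241*I*√438/3 - 288 + 2*I*√438) = -(11280 - 235*I*√438/3) = -11280 + 235*I*√438/3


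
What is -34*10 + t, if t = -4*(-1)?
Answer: -336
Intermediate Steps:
t = 4
-34*10 + t = -34*10 + 4 = -340 + 4 = -336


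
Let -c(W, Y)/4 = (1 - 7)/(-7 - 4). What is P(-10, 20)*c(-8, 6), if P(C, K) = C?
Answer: 240/11 ≈ 21.818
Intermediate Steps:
c(W, Y) = -24/11 (c(W, Y) = -4*(1 - 7)/(-7 - 4) = -(-24)/(-11) = -(-24)*(-1)/11 = -4*6/11 = -24/11)
P(-10, 20)*c(-8, 6) = -10*(-24/11) = 240/11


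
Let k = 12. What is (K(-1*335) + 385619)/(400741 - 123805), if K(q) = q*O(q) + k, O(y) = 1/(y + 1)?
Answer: 128801089/92496624 ≈ 1.3925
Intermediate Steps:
O(y) = 1/(1 + y)
K(q) = 12 + q/(1 + q) (K(q) = q/(1 + q) + 12 = 12 + q/(1 + q))
(K(-1*335) + 385619)/(400741 - 123805) = ((12 + 13*(-1*335))/(1 - 1*335) + 385619)/(400741 - 123805) = ((12 + 13*(-335))/(1 - 335) + 385619)/276936 = ((12 - 4355)/(-334) + 385619)*(1/276936) = (-1/334*(-4343) + 385619)*(1/276936) = (4343/334 + 385619)*(1/276936) = (128801089/334)*(1/276936) = 128801089/92496624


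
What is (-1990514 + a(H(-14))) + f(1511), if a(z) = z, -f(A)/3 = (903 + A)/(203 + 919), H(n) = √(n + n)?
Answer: -21895725/11 + 2*I*√7 ≈ -1.9905e+6 + 5.2915*I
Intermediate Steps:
H(n) = √2*√n (H(n) = √(2*n) = √2*√n)
f(A) = -903/374 - A/374 (f(A) = -3*(903 + A)/(203 + 919) = -3*(903 + A)/1122 = -3*(301/374 + A/1122) = -903/374 - A/374)
(-1990514 + a(H(-14))) + f(1511) = (-1990514 + √2*√(-14)) + (-903/374 - 1/374*1511) = (-1990514 + √2*(I*√14)) + (-903/374 - 1511/374) = (-1990514 + 2*I*√7) - 71/11 = -21895725/11 + 2*I*√7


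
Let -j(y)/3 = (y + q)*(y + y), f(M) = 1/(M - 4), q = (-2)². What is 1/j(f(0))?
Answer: 8/45 ≈ 0.17778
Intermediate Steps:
q = 4
f(M) = 1/(-4 + M)
j(y) = -6*y*(4 + y) (j(y) = -3*(y + 4)*(y + y) = -3*(4 + y)*2*y = -6*y*(4 + y))
1/j(f(0)) = 1/(-6*(4 + 1/(-4 + 0))/(-4 + 0)) = 1/(-6*(4 + 1/(-4))/(-4)) = 1/(-6*(-¼)*(4 - ¼)) = 1/(-6*(-¼)*15/4) = 1/(45/8) = 8/45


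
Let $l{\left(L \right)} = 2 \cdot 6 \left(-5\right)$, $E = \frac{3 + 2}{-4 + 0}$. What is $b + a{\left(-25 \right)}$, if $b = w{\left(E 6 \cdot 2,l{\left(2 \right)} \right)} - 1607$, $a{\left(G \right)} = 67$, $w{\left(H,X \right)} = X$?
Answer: $-1600$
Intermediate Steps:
$E = - \frac{5}{4}$ ($E = \frac{5}{-4} = 5 \left(- \frac{1}{4}\right) = - \frac{5}{4} \approx -1.25$)
$l{\left(L \right)} = -60$ ($l{\left(L \right)} = 12 \left(-5\right) = -60$)
$b = -1667$ ($b = -60 - 1607 = -1667$)
$b + a{\left(-25 \right)} = -1667 + 67 = -1600$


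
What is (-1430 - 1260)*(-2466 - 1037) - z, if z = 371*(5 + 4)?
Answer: 9419731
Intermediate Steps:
z = 3339 (z = 371*9 = 3339)
(-1430 - 1260)*(-2466 - 1037) - z = (-1430 - 1260)*(-2466 - 1037) - 1*3339 = -2690*(-3503) - 3339 = 9423070 - 3339 = 9419731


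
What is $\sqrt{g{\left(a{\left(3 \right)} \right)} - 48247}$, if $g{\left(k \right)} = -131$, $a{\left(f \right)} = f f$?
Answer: $i \sqrt{48378} \approx 219.95 i$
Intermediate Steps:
$a{\left(f \right)} = f^{2}$
$\sqrt{g{\left(a{\left(3 \right)} \right)} - 48247} = \sqrt{-131 - 48247} = \sqrt{-48378} = i \sqrt{48378}$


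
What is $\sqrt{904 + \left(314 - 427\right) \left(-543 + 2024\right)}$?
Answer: $i \sqrt{166449} \approx 407.98 i$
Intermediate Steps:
$\sqrt{904 + \left(314 - 427\right) \left(-543 + 2024\right)} = \sqrt{904 - 167353} = \sqrt{-166449} = i \sqrt{166449}$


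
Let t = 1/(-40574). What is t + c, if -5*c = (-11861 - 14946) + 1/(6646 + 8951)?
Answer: 16964345480587/3164163390 ≈ 5361.4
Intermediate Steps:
c = 418108778/77985 (c = -((-11861 - 14946) + 1/(6646 + 8951))/5 = -(-26807 + 1/15597)/5 = -⅕*(-418108778/15597) = 418108778/77985 ≈ 5361.4)
t = -1/40574 ≈ -2.4646e-5
t + c = -1/40574 + 418108778/77985 = 16964345480587/3164163390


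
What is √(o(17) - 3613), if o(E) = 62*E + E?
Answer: I*√2542 ≈ 50.418*I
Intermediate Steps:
o(E) = 63*E
√(o(17) - 3613) = √(63*17 - 3613) = √(1071 - 3613) = √(-2542) = I*√2542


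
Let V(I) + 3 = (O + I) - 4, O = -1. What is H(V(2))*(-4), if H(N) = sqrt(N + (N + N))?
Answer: -12*I*sqrt(2) ≈ -16.971*I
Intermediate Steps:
V(I) = -8 + I (V(I) = -3 + ((-1 + I) - 4) = -3 + (-5 + I) = -8 + I)
H(N) = sqrt(3)*sqrt(N) (H(N) = sqrt(N + 2*N) = sqrt(3*N) = sqrt(3)*sqrt(N))
H(V(2))*(-4) = (sqrt(3)*sqrt(-8 + 2))*(-4) = (sqrt(3)*sqrt(-6))*(-4) = (sqrt(3)*(I*sqrt(6)))*(-4) = (3*I*sqrt(2))*(-4) = -12*I*sqrt(2)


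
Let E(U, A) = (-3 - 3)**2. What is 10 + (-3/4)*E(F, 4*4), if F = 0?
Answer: -17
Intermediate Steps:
E(U, A) = 36 (E(U, A) = (-6)**2 = 36)
10 + (-3/4)*E(F, 4*4) = 10 - 3/4*36 = 10 - 27 = -17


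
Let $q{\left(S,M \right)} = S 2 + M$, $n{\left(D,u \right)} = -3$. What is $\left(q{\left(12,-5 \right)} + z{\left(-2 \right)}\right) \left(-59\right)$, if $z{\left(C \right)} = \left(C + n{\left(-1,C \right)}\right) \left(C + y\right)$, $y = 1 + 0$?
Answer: $-1416$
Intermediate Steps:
$y = 1$
$q{\left(S,M \right)} = M + 2 S$ ($q{\left(S,M \right)} = 2 S + M = M + 2 S$)
$z{\left(C \right)} = \left(1 + C\right) \left(-3 + C\right)$ ($z{\left(C \right)} = \left(C - 3\right) \left(C + 1\right) = \left(-3 + C\right) \left(1 + C\right) = \left(1 + C\right) \left(-3 + C\right)$)
$\left(q{\left(12,-5 \right)} + z{\left(-2 \right)}\right) \left(-59\right) = \left(\left(-5 + 2 \cdot 12\right) - \left(-1 - 4\right)\right) \left(-59\right) = \left(\left(-5 + 24\right) + \left(-3 + 4 + 4\right)\right) \left(-59\right) = \left(19 + 5\right) \left(-59\right) = 24 \left(-59\right) = -1416$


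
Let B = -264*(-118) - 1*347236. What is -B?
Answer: 316084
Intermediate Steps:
B = -316084 (B = 31152 - 347236 = -316084)
-B = -1*(-316084) = 316084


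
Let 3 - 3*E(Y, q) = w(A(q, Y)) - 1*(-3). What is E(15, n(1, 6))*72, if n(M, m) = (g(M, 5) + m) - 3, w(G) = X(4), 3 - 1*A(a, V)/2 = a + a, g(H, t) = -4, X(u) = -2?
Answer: 48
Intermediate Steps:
A(a, V) = 6 - 4*a (A(a, V) = 6 - 2*(a + a) = 6 - 4*a)
w(G) = -2
n(M, m) = -7 + m (n(M, m) = (-4 + m) - 3 = -7 + m)
E(Y, q) = 2/3 (E(Y, q) = 1 - (-2 - 1*(-3))/3 = 1 - (-2 + 3)/3 = 1 - 1/3*1 = 1 - 1/3 = 2/3)
E(15, n(1, 6))*72 = (2/3)*72 = 48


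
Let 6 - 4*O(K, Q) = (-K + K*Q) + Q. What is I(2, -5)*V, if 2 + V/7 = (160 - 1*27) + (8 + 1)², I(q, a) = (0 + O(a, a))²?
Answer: 133931/4 ≈ 33483.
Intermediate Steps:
O(K, Q) = 3/2 - Q/4 + K/4 - K*Q/4 (O(K, Q) = 3/2 - ((-K + K*Q) + Q)/4 = 3/2 - (Q - K + K*Q)/4 = 3/2 + (-Q/4 + K/4 - K*Q/4) = 3/2 - Q/4 + K/4 - K*Q/4)
I(q, a) = (3/2 - a²/4)² (I(q, a) = (0 + (3/2 - a/4 + a/4 - a*a/4))² = (0 + (3/2 - a/4 + a/4 - a²/4))² = (0 + (3/2 - a²/4))² = (3/2 - a²/4)²)
V = 1484 (V = -14 + 7*((160 - 1*27) + (8 + 1)²) = -14 + 7*((160 - 27) + 9²) = -14 + 7*(133 + 81) = -14 + 7*214 = -14 + 1498 = 1484)
I(2, -5)*V = ((6 - 1*(-5)²)²/16)*1484 = ((6 - 1*25)²/16)*1484 = ((6 - 25)²/16)*1484 = ((1/16)*(-19)²)*1484 = ((1/16)*361)*1484 = (361/16)*1484 = 133931/4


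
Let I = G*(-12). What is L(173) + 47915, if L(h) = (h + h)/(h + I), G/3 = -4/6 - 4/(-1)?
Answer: 2539841/53 ≈ 47922.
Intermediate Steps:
G = 10 (G = 3*(-4/6 - 4/(-1)) = 3*(-4*⅙ - 4*(-1)) = 3*(-⅔ + 4) = 3*(10/3) = 10)
I = -120 (I = 10*(-12) = -120)
L(h) = 2*h/(-120 + h) (L(h) = (h + h)/(h - 120) = (2*h)/(-120 + h) = 2*h/(-120 + h))
L(173) + 47915 = 2*173/(-120 + 173) + 47915 = 2*173/53 + 47915 = 2*173*(1/53) + 47915 = 346/53 + 47915 = 2539841/53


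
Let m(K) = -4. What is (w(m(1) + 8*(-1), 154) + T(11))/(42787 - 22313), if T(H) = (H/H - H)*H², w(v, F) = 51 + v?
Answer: -1171/20474 ≈ -0.057194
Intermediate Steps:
T(H) = H²*(1 - H) (T(H) = (1 - H)*H² = H²*(1 - H))
(w(m(1) + 8*(-1), 154) + T(11))/(42787 - 22313) = ((51 + (-4 + 8*(-1))) + 11²*(1 - 1*11))/(42787 - 22313) = ((51 + (-4 - 8)) + 121*(1 - 11))/20474 = ((51 - 12) + 121*(-10))*(1/20474) = (39 - 1210)*(1/20474) = -1171*1/20474 = -1171/20474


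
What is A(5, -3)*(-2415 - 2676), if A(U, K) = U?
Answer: -25455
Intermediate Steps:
A(5, -3)*(-2415 - 2676) = 5*(-2415 - 2676) = 5*(-5091) = -25455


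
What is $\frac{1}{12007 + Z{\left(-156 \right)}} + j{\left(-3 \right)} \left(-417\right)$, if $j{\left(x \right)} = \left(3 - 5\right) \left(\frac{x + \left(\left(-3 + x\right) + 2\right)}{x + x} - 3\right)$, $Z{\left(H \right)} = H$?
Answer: $- \frac{18120178}{11851} \approx -1529.0$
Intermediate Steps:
$j{\left(x \right)} = 6 - \frac{-1 + 2 x}{x}$ ($j{\left(x \right)} = - 2 \left(\frac{x + \left(-1 + x\right)}{2 x} - 3\right) = - 2 \left(\left(-1 + 2 x\right) \frac{1}{2 x} - 3\right) = - 2 \left(\frac{-1 + 2 x}{2 x} - 3\right) = - 2 \left(-3 + \frac{-1 + 2 x}{2 x}\right) = 6 - \frac{-1 + 2 x}{x}$)
$\frac{1}{12007 + Z{\left(-156 \right)}} + j{\left(-3 \right)} \left(-417\right) = \frac{1}{12007 - 156} + \left(4 + \frac{1}{-3}\right) \left(-417\right) = \frac{1}{11851} + \left(4 - \frac{1}{3}\right) \left(-417\right) = \frac{1}{11851} + \frac{11}{3} \left(-417\right) = \frac{1}{11851} - 1529 = - \frac{18120178}{11851}$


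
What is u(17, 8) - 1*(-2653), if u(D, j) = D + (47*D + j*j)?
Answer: 3533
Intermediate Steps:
u(D, j) = j² + 48*D (u(D, j) = D + (47*D + j²) = D + (j² + 47*D) = j² + 48*D)
u(17, 8) - 1*(-2653) = (8² + 48*17) - 1*(-2653) = (64 + 816) + 2653 = 880 + 2653 = 3533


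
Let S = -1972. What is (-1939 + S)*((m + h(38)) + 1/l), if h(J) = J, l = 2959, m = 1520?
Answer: -18030191053/2959 ≈ -6.0933e+6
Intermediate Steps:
(-1939 + S)*((m + h(38)) + 1/l) = (-1939 - 1972)*((1520 + 38) + 1/2959) = -3911*(1558 + 1/2959) = -3911*4610123/2959 = -18030191053/2959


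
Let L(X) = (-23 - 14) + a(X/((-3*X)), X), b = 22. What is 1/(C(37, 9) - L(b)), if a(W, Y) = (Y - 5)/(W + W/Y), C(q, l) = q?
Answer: 23/2824 ≈ 0.0081445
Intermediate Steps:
a(W, Y) = (-5 + Y)/(W + W/Y)
L(X) = -37 - 3*X*(-5 + X)/(1 + X) (L(X) = (-23 - 14) + X*(-5 + X)/(((X/((-3*X))))*(1 + X)) = -37 + X*(-5 + X)/(((X*(-1/(3*X))))*(1 + X)) = -37 + X*(-5 + X)/((-⅓)*(1 + X)) = -37 + X*(-3)*(-5 + X)/(1 + X) = -37 - 3*X*(-5 + X)/(1 + X))
1/(C(37, 9) - L(b)) = 1/(37 - (-37 - 22*22 - 3*22²)/(1 + 22)) = 1/(37 - (-37 - 484 - 3*484)/23) = 1/(37 - (-37 - 484 - 1452)/23) = 1/(37 - (-1973)/23) = 1/(37 - 1*(-1973/23)) = 1/(37 + 1973/23) = 1/(2824/23) = 23/2824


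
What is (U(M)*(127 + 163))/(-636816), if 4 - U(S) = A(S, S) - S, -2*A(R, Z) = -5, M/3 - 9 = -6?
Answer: -1015/212272 ≈ -0.0047816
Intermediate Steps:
M = 9 (M = 27 + 3*(-6) = 27 - 18 = 9)
A(R, Z) = 5/2 (A(R, Z) = -½*(-5) = 5/2)
U(S) = 3/2 + S (U(S) = 4 - (5/2 - S) = 4 + (-5/2 + S) = 3/2 + S)
(U(M)*(127 + 163))/(-636816) = ((3/2 + 9)*(127 + 163))/(-636816) = ((21/2)*290)*(-1/636816) = 3045*(-1/636816) = -1015/212272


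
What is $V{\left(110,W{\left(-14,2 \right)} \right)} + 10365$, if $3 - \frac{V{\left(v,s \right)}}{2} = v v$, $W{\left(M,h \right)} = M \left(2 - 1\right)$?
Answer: $-13829$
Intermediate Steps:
$W{\left(M,h \right)} = M$ ($W{\left(M,h \right)} = M 1 = M$)
$V{\left(v,s \right)} = 6 - 2 v^{2}$ ($V{\left(v,s \right)} = 6 - 2 v v = 6 - 2 v^{2}$)
$V{\left(110,W{\left(-14,2 \right)} \right)} + 10365 = \left(6 - 2 \cdot 110^{2}\right) + 10365 = \left(6 - 24200\right) + 10365 = -24194 + 10365 = -13829$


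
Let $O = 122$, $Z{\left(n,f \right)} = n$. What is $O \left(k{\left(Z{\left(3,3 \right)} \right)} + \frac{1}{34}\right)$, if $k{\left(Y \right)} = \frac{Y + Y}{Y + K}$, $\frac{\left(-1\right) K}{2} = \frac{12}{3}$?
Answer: $- \frac{12139}{85} \approx -142.81$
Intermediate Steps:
$K = -8$ ($K = - 2 \cdot \frac{12}{3} = - 2 \cdot 12 \cdot \frac{1}{3} = \left(-2\right) 4 = -8$)
$k{\left(Y \right)} = \frac{2 Y}{-8 + Y}$ ($k{\left(Y \right)} = \frac{Y + Y}{Y - 8} = \frac{2 Y}{-8 + Y}$)
$O \left(k{\left(Z{\left(3,3 \right)} \right)} + \frac{1}{34}\right) = 122 \left(2 \cdot 3 \frac{1}{-8 + 3} + \frac{1}{34}\right) = 122 \left(2 \cdot 3 \frac{1}{-5} + \frac{1}{34}\right) = 122 \left(2 \cdot 3 \left(- \frac{1}{5}\right) + \frac{1}{34}\right) = 122 \left(- \frac{6}{5} + \frac{1}{34}\right) = 122 \left(- \frac{199}{170}\right) = - \frac{12139}{85}$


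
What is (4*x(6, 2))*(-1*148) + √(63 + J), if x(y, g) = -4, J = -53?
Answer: 2368 + √10 ≈ 2371.2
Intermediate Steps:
(4*x(6, 2))*(-1*148) + √(63 + J) = (4*(-4))*(-1*148) + √(63 - 53) = -16*(-148) + √10 = 2368 + √10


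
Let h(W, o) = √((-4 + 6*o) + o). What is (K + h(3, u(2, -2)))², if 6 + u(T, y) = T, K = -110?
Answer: 12068 - 880*I*√2 ≈ 12068.0 - 1244.5*I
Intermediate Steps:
u(T, y) = -6 + T
h(W, o) = √(-4 + 7*o)
(K + h(3, u(2, -2)))² = (-110 + √(-4 + 7*(-6 + 2)))² = (-110 + √(-4 + 7*(-4)))² = (-110 + √(-4 - 28))² = (-110 + √(-32))² = (-110 + 4*I*√2)²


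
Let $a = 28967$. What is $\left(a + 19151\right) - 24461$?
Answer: $23657$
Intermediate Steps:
$\left(a + 19151\right) - 24461 = \left(28967 + 19151\right) - 24461 = 48118 - 24461 = 23657$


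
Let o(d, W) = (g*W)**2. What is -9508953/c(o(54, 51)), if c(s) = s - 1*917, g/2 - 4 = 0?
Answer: -9508953/165547 ≈ -57.440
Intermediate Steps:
g = 8 (g = 8 + 2*0 = 8 + 0 = 8)
o(d, W) = 64*W**2 (o(d, W) = (8*W)**2 = 64*W**2)
c(s) = -917 + s (c(s) = s - 917 = -917 + s)
-9508953/c(o(54, 51)) = -9508953/(-917 + 64*51**2) = -9508953/(-917 + 64*2601) = -9508953/(-917 + 166464) = -9508953/165547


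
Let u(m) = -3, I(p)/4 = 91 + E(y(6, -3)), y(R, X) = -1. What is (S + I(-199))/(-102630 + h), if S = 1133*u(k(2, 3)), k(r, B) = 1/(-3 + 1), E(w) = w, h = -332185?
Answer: 3039/434815 ≈ 0.0069892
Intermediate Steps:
I(p) = 360 (I(p) = 4*(91 - 1) = 4*90 = 360)
k(r, B) = -½ (k(r, B) = 1/(-2) = -½)
S = -3399 (S = 1133*(-3) = -3399)
(S + I(-199))/(-102630 + h) = (-3399 + 360)/(-102630 - 332185) = -3039/(-434815) = -3039*(-1/434815) = 3039/434815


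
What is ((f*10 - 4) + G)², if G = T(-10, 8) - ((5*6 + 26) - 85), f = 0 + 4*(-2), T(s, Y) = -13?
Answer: 4624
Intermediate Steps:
f = -8 (f = 0 - 8 = -8)
G = 16 (G = -13 - ((5*6 + 26) - 85) = -13 - ((30 + 26) - 85) = -13 - (56 - 85) = -13 - 1*(-29) = -13 + 29 = 16)
((f*10 - 4) + G)² = ((-8*10 - 4) + 16)² = ((-80 - 4) + 16)² = (-84 + 16)² = (-68)² = 4624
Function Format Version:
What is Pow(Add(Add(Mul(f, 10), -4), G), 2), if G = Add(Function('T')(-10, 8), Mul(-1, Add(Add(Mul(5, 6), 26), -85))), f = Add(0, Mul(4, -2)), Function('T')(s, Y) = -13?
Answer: 4624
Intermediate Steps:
f = -8 (f = Add(0, -8) = -8)
G = 16 (G = Add(-13, Mul(-1, Add(Add(Mul(5, 6), 26), -85))) = Add(-13, Mul(-1, Add(Add(30, 26), -85))) = Add(-13, Mul(-1, Add(56, -85))) = Add(-13, Mul(-1, -29)) = Add(-13, 29) = 16)
Pow(Add(Add(Mul(f, 10), -4), G), 2) = Pow(Add(Add(Mul(-8, 10), -4), 16), 2) = Pow(Add(Add(-80, -4), 16), 2) = Pow(Add(-84, 16), 2) = Pow(-68, 2) = 4624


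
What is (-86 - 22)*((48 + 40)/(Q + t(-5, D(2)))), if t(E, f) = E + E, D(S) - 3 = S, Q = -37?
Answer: 9504/47 ≈ 202.21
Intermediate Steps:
D(S) = 3 + S
t(E, f) = 2*E
(-86 - 22)*((48 + 40)/(Q + t(-5, D(2)))) = (-86 - 22)*((48 + 40)/(-37 + 2*(-5))) = -9504/(-37 - 10) = -9504/(-47) = -9504*(-1)/47 = -108*(-88/47) = 9504/47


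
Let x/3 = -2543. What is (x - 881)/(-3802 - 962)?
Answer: 4255/2382 ≈ 1.7863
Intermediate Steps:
x = -7629 (x = 3*(-2543) = -7629)
(x - 881)/(-3802 - 962) = (-7629 - 881)/(-3802 - 962) = -8510/(-4764) = -8510*(-1/4764) = 4255/2382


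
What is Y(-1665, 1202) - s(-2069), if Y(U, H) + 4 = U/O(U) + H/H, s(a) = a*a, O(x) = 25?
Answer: -21404153/5 ≈ -4.2808e+6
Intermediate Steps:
s(a) = a²
Y(U, H) = -3 + U/25 (Y(U, H) = -4 + (U/25 + H/H) = -4 + (U*(1/25) + 1) = -4 + (U/25 + 1) = -4 + (1 + U/25) = -3 + U/25)
Y(-1665, 1202) - s(-2069) = (-3 + (1/25)*(-1665)) - 1*(-2069)² = (-3 - 333/5) - 1*4280761 = -348/5 - 4280761 = -21404153/5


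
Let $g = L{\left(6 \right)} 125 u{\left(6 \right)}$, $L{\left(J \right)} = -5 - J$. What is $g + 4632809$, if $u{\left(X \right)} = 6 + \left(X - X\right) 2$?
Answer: $4624559$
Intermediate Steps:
$u{\left(X \right)} = 6$ ($u{\left(X \right)} = 6 + 0 \cdot 2 = 6 + 0 = 6$)
$g = -8250$ ($g = \left(-5 - 6\right) 125 \cdot 6 = \left(-11\right) 125 \cdot 6 = \left(-1375\right) 6 = -8250$)
$g + 4632809 = -8250 + 4632809 = 4624559$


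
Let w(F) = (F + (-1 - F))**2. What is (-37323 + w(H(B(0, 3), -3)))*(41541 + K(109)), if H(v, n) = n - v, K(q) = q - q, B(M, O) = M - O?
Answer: -1550393202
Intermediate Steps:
K(q) = 0
w(F) = 1 (w(F) = (-1)**2 = 1)
(-37323 + w(H(B(0, 3), -3)))*(41541 + K(109)) = (-37323 + 1)*(41541 + 0) = -37322*41541 = -1550393202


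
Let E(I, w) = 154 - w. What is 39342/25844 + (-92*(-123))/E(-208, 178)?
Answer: -3036526/6461 ≈ -469.98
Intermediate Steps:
39342/25844 + (-92*(-123))/E(-208, 178) = 39342/25844 + (-92*(-123))/(154 - 1*178) = 39342*(1/25844) + 11316/(154 - 178) = 19671/12922 + 11316/(-24) = 19671/12922 + 11316*(-1/24) = 19671/12922 - 943/2 = -3036526/6461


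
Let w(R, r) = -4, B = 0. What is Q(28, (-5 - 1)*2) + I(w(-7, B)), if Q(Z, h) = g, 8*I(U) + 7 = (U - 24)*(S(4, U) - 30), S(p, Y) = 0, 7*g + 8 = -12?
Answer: 5671/56 ≈ 101.27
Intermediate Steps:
g = -20/7 (g = -8/7 + (⅐)*(-12) = -8/7 - 12/7 = -20/7 ≈ -2.8571)
I(U) = 713/8 - 15*U/4 (I(U) = -7/8 + ((U - 24)*(0 - 30))/8 = -7/8 + ((-24 + U)*(-30))/8 = -7/8 + (720 - 30*U)/8 = -7/8 + (90 - 15*U/4) = 713/8 - 15*U/4)
Q(Z, h) = -20/7
Q(28, (-5 - 1)*2) + I(w(-7, B)) = -20/7 + (713/8 - 15/4*(-4)) = -20/7 + (713/8 + 15) = -20/7 + 833/8 = 5671/56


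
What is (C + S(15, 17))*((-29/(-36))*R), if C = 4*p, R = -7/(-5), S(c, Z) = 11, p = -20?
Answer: -4669/60 ≈ -77.817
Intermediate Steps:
R = 7/5 (R = -7*(-1/5) = 7/5 ≈ 1.4000)
C = -80 (C = 4*(-20) = -80)
(C + S(15, 17))*((-29/(-36))*R) = (-80 + 11)*(-29/(-36)*(7/5)) = -69*(-29*(-1/36))*7/5 = -667*7/(12*5) = -69*203/180 = -4669/60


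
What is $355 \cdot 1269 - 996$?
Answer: $449499$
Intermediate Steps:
$355 \cdot 1269 - 996 = 450495 - 996 = 449499$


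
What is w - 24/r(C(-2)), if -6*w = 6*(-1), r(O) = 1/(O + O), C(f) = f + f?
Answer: 193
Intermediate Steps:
C(f) = 2*f
r(O) = 1/(2*O)
w = 1 (w = -(-1) = -1/6*(-6) = 1)
w - 24/r(C(-2)) = 1 - 24/(1/(2*((2*(-2))))) = 1 - 24/((1/2)/(-4)) = 1 - 24/((1/2)*(-1/4)) = 1 - 24/(-1/8) = 1 - 24*(-8) = 1 + 192 = 193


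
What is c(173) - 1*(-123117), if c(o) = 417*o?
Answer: 195258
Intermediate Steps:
c(173) - 1*(-123117) = 417*173 - 1*(-123117) = 72141 + 123117 = 195258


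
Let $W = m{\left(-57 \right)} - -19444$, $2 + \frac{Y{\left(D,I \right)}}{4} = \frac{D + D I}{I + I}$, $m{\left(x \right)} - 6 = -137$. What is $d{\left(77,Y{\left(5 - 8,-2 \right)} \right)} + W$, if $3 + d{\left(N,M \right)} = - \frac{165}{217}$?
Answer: $\frac{4190105}{217} \approx 19309.0$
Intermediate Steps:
$m{\left(x \right)} = -131$ ($m{\left(x \right)} = 6 - 137 = -131$)
$Y{\left(D,I \right)} = -8 + \frac{2 \left(D + D I\right)}{I}$ ($Y{\left(D,I \right)} = -8 + 4 \frac{D + D I}{I + I} = -8 + 4 \frac{D + D I}{2 I} = -8 + \frac{2 \left(D + D I\right)}{I}$)
$d{\left(N,M \right)} = - \frac{816}{217}$ ($d{\left(N,M \right)} = -3 - \frac{165}{217} = - \frac{816}{217}$)
$W = 19313$ ($W = -131 - -19444 = -131 + 19444 = 19313$)
$d{\left(77,Y{\left(5 - 8,-2 \right)} \right)} + W = - \frac{816}{217} + 19313 = \frac{4190105}{217}$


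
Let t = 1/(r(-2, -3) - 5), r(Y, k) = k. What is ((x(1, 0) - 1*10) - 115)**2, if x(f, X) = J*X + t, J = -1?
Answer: 1002001/64 ≈ 15656.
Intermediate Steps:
t = -1/8 (t = 1/(-3 - 5) = 1/(-8) = -1/8 ≈ -0.12500)
x(f, X) = -1/8 - X (x(f, X) = -X - 1/8 = -1/8 - X)
((x(1, 0) - 1*10) - 115)**2 = (((-1/8 - 1*0) - 1*10) - 115)**2 = (((-1/8 + 0) - 10) - 115)**2 = ((-1/8 - 10) - 115)**2 = (-81/8 - 115)**2 = (-1001/8)**2 = 1002001/64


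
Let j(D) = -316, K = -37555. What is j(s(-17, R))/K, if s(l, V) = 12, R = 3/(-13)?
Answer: 316/37555 ≈ 0.0084143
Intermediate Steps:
R = -3/13 (R = 3*(-1/13) = -3/13 ≈ -0.23077)
j(s(-17, R))/K = -316/(-37555) = -316*(-1/37555) = 316/37555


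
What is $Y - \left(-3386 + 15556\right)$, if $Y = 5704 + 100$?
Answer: $-6366$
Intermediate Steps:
$Y = 5804$
$Y - \left(-3386 + 15556\right) = 5804 - \left(-3386 + 15556\right) = 5804 - 12170 = -6366$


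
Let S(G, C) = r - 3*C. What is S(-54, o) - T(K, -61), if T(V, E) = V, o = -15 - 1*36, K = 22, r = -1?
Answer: 130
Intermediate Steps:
o = -51 (o = -15 - 36 = -51)
S(G, C) = -1 - 3*C
S(-54, o) - T(K, -61) = (-1 - 3*(-51)) - 1*22 = (-1 + 153) - 22 = 152 - 22 = 130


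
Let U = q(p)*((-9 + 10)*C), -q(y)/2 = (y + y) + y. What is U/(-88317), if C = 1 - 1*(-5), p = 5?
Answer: 20/9813 ≈ 0.0020381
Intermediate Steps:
C = 6 (C = 1 + 5 = 6)
q(y) = -6*y (q(y) = -2*((y + y) + y) = -2*(2*y + y) = -6*y)
U = -180 (U = (-6*5)*((-9 + 10)*6) = -30*6 = -180)
U/(-88317) = -180/(-88317) = -180*(-1/88317) = 20/9813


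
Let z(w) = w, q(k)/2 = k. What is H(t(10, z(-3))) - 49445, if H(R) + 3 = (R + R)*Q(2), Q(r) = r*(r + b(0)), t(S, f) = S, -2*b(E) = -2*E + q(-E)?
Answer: -49368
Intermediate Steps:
q(k) = 2*k
b(E) = 2*E (b(E) = -(-2*E + 2*(-E))/2 = -(-2*E - 2*E)/2 = -(-2)*E = 2*E)
Q(r) = r² (Q(r) = r*(r + 2*0) = r*(r + 0) = r*r = r²)
H(R) = -3 + 8*R (H(R) = -3 + (R + R)*2² = -3 + (2*R)*4 = -3 + 8*R)
H(t(10, z(-3))) - 49445 = (-3 + 8*10) - 49445 = (-3 + 80) - 49445 = 77 - 49445 = -49368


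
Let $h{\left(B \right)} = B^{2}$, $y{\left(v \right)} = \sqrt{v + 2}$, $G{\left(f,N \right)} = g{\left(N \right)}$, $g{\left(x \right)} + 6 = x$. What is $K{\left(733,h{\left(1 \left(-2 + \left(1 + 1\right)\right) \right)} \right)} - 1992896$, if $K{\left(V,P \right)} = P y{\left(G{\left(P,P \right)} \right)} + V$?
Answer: $0$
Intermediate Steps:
$g{\left(x \right)} = -6 + x$
$G{\left(f,N \right)} = -6 + N$
$y{\left(v \right)} = \sqrt{2 + v}$
$K{\left(V,P \right)} = V + P \sqrt{-4 + P}$ ($K{\left(V,P \right)} = P \sqrt{2 + \left(-6 + P\right)} + V = P \sqrt{-4 + P} + V = V + P \sqrt{-4 + P}$)
$K{\left(733,h{\left(1 \left(-2 + \left(1 + 1\right)\right) \right)} \right)} - 1992896 = \left(733 + \left(1 \left(-2 + \left(1 + 1\right)\right)\right)^{2} \sqrt{-4 + \left(1 \left(-2 + \left(1 + 1\right)\right)\right)^{2}}\right) - 1992896 = \left(733 + \left(1 \left(-2 + 2\right)\right)^{2} \sqrt{-4 + \left(1 \left(-2 + 2\right)\right)^{2}}\right) - 1992896 = \left(733 + \left(1 \cdot 0\right)^{2} \sqrt{-4 + \left(1 \cdot 0\right)^{2}}\right) - 1992896 = \left(733 + 0^{2} \sqrt{-4 + 0^{2}}\right) - 1992896 = \left(733 + 0 \sqrt{-4 + 0}\right) - 1992896 = \left(733 + 0 \sqrt{-4}\right) - 1992896 = \left(733 + 0 \cdot 2 i\right) - 1992896 = \left(733 + 0\right) - 1992896 = 733 - 1992896 = -1992163$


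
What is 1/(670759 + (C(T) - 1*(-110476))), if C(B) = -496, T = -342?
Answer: 1/780739 ≈ 1.2808e-6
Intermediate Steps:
1/(670759 + (C(T) - 1*(-110476))) = 1/(670759 + (-496 - 1*(-110476))) = 1/(670759 + (-496 + 110476)) = 1/(670759 + 109980) = 1/780739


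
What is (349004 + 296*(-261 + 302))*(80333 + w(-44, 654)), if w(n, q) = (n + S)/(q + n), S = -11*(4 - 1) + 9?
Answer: 1769696581068/61 ≈ 2.9011e+10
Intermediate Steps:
S = -24 (S = -11*3 + 9 = -33 + 9 = -24)
w(n, q) = (-24 + n)/(n + q) (w(n, q) = (n - 24)/(q + n) = (-24 + n)/(n + q))
(349004 + 296*(-261 + 302))*(80333 + w(-44, 654)) = (349004 + 296*(-261 + 302))*(80333 + (-24 - 44)/(-44 + 654)) = (349004 + 296*41)*(80333 - 68/610) = (349004 + 12136)*(80333 + (1/610)*(-68)) = 361140*(80333 - 34/305) = 361140*(24501531/305) = 1769696581068/61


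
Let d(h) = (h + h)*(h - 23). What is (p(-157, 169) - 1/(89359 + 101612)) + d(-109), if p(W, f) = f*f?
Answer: 10949704226/190971 ≈ 57337.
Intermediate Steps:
d(h) = 2*h*(-23 + h) (d(h) = (2*h)*(-23 + h) = 2*h*(-23 + h))
p(W, f) = f**2
(p(-157, 169) - 1/(89359 + 101612)) + d(-109) = (169**2 - 1/(89359 + 101612)) + 2*(-109)*(-23 - 109) = (28561 - 1/190971) + 2*(-109)*(-132) = (28561 - 1*1/190971) + 28776 = (28561 - 1/190971) + 28776 = 5454322730/190971 + 28776 = 10949704226/190971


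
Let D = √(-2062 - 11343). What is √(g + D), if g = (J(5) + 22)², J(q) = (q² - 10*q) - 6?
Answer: √(81 + I*√13405) ≈ 10.543 + 5.491*I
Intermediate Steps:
J(q) = -6 + q² - 10*q
g = 81 (g = ((-6 + 5² - 10*5) + 22)² = ((-6 + 25 - 50) + 22)² = (-31 + 22)² = (-9)² = 81)
D = I*√13405 (D = √(-13405) = I*√13405 ≈ 115.78*I)
√(g + D) = √(81 + I*√13405)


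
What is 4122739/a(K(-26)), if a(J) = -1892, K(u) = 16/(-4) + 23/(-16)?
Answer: -4122739/1892 ≈ -2179.0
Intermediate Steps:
K(u) = -87/16 (K(u) = 16*(-¼) + 23*(-1/16) = -4 - 23/16 = -87/16)
4122739/a(K(-26)) = 4122739/(-1892) = 4122739*(-1/1892) = -4122739/1892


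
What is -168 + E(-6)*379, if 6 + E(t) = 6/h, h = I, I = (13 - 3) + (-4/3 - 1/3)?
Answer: -54228/25 ≈ -2169.1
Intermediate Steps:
I = 25/3 (I = 10 + (-4*1/3 - 1*1/3) = 10 + (-4/3 - 1/3) = 10 - 5/3 = 25/3 ≈ 8.3333)
h = 25/3 ≈ 8.3333
E(t) = -132/25 (E(t) = -6 + 6/(25/3) = -6 + 6*(3/25) = -6 + 18/25 = -132/25)
-168 + E(-6)*379 = -168 - 132/25*379 = -168 - 50028/25 = -54228/25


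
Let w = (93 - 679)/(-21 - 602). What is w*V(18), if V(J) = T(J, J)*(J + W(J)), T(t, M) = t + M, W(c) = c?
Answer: 759456/623 ≈ 1219.0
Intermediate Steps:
T(t, M) = M + t
w = 586/623 (w = -586/(-623) = -586*(-1/623) = 586/623 ≈ 0.94061)
V(J) = 4*J**2 (V(J) = (J + J)*(J + J) = (2*J)*(2*J) = 4*J**2)
w*V(18) = 586*(4*18**2)/623 = 586*(4*324)/623 = (586/623)*1296 = 759456/623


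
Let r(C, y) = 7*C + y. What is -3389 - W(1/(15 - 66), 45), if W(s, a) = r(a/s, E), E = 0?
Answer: 12676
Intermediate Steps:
r(C, y) = y + 7*C
W(s, a) = 7*a/s (W(s, a) = 0 + 7*(a/s) = 0 + 7*a/s = 7*a/s)
-3389 - W(1/(15 - 66), 45) = -3389 - 7*45/(1/(15 - 66)) = -3389 - 7*45/(1/(-51)) = -3389 - 7*45/(-1/51) = -3389 - 7*45*(-51) = -3389 - 1*(-16065) = -3389 + 16065 = 12676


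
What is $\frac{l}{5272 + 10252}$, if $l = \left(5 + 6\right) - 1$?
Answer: $\frac{5}{7762} \approx 0.00064416$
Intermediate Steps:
$l = 10$ ($l = 11 - 1 = 10$)
$\frac{l}{5272 + 10252} = \frac{10}{5272 + 10252} = \frac{10}{15524} = 10 \cdot \frac{1}{15524} = \frac{5}{7762}$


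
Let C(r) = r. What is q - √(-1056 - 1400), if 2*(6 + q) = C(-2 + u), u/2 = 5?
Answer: -2 - 2*I*√614 ≈ -2.0 - 49.558*I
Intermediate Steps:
u = 10 (u = 2*5 = 10)
q = -2 (q = -6 + (-2 + 10)/2 = -6 + (½)*8 = -6 + 4 = -2)
q - √(-1056 - 1400) = -2 - √(-1056 - 1400) = -2 - √(-2456) = -2 - 2*I*√614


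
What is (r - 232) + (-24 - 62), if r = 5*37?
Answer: -133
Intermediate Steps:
r = 185
(r - 232) + (-24 - 62) = (185 - 232) + (-24 - 62) = -47 - 86 = -133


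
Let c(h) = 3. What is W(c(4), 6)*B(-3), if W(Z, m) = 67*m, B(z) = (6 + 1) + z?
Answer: 1608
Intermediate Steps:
B(z) = 7 + z
W(c(4), 6)*B(-3) = (67*6)*(7 - 3) = 402*4 = 1608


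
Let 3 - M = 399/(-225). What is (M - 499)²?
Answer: 1373962489/5625 ≈ 2.4426e+5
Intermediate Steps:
M = 358/75 (M = 3 - 399/(-225) = 3 - 399*(-1)/225 = 3 - 1*(-133/75) = 3 + 133/75 = 358/75 ≈ 4.7733)
(M - 499)² = (358/75 - 499)² = (-37067/75)² = 1373962489/5625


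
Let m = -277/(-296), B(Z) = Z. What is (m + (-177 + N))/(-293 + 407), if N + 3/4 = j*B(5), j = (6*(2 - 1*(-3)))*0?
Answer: -52337/33744 ≈ -1.5510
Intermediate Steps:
j = 0 (j = (6*(2 + 3))*0 = (6*5)*0 = 30*0 = 0)
m = 277/296 (m = -277*(-1/296) = 277/296 ≈ 0.93581)
N = -¾ (N = -¾ + 0*5 = -¾ + 0 = -¾ ≈ -0.75000)
(m + (-177 + N))/(-293 + 407) = (277/296 + (-177 - ¾))/(-293 + 407) = (277/296 - 711/4)/114 = -52337/296*1/114 = -52337/33744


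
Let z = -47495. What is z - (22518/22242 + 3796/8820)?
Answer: -388232836133/8173935 ≈ -47496.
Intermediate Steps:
z - (22518/22242 + 3796/8820) = -47495 - (22518/22242 + 3796/8820) = -47495 - (22518*(1/22242) + 3796*(1/8820)) = -47495 - (3753/3707 + 949/2205) = -47495 - 1*11793308/8173935 = -47495 - 11793308/8173935 = -388232836133/8173935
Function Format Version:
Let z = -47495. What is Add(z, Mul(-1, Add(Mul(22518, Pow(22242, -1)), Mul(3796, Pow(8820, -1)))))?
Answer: Rational(-388232836133, 8173935) ≈ -47496.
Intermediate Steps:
Add(z, Mul(-1, Add(Mul(22518, Pow(22242, -1)), Mul(3796, Pow(8820, -1))))) = Add(-47495, Mul(-1, Add(Mul(22518, Pow(22242, -1)), Mul(3796, Pow(8820, -1))))) = Add(-47495, Mul(-1, Add(Mul(22518, Rational(1, 22242)), Mul(3796, Rational(1, 8820))))) = Add(-47495, Mul(-1, Add(Rational(3753, 3707), Rational(949, 2205)))) = Add(-47495, Mul(-1, Rational(11793308, 8173935))) = Add(-47495, Rational(-11793308, 8173935)) = Rational(-388232836133, 8173935)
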